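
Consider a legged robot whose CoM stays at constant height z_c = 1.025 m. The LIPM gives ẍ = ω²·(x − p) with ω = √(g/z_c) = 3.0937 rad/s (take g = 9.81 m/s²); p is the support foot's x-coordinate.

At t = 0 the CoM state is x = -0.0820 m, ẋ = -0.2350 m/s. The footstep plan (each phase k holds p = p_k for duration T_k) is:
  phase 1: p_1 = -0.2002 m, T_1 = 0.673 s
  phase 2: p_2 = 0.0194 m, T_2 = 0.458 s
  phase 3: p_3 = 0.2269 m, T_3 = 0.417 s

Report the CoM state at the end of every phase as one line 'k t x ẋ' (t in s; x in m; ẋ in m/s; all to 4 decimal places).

1 0.6730 -0.0187 0.4866
2 1.1310 0.2415 0.8337
3 1.5480 0.7079 1.7052

phase 1: p=-0.2002, T=0.673, ωT=2.082060, cosh=4.072825, sinh=3.948151; start (x,ẋ)=(-0.082000, -0.235000) → end (x,ẋ)=(-0.018697, 0.486628)
phase 2: p=0.0194, T=0.458, ωT=1.416915, cosh=2.183418, sinh=1.940957; start (x,ẋ)=(-0.018697, 0.486628) → end (x,ẋ)=(0.241524, 0.833750)
phase 3: p=0.2269, T=0.417, ωT=1.290073, cosh=1.954151, sinh=1.678900; start (x,ẋ)=(0.241524, 0.833750) → end (x,ẋ)=(0.707940, 1.705230)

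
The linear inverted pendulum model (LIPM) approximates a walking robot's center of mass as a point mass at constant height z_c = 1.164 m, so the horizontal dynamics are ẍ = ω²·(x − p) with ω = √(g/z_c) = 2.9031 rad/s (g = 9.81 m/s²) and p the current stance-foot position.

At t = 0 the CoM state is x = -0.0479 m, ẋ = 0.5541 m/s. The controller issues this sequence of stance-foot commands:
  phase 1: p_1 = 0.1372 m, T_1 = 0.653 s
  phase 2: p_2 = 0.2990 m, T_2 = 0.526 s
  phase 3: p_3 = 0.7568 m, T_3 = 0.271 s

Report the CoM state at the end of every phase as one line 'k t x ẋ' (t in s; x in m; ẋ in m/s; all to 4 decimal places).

phase 1: p=0.1372, T=0.653, ωT=1.895724, cosh=3.403789, sinh=3.253580; start (x,ẋ)=(-0.047900, 0.554100) → end (x,ẋ)=(0.128153, 0.137684)
phase 2: p=0.2990, T=0.526, ωT=1.527031, cosh=2.410832, sinh=2.193652; start (x,ẋ)=(0.128153, 0.137684) → end (x,ẋ)=(-0.008847, -0.756089)
phase 3: p=0.7568, T=0.271, ωT=0.786740, cosh=1.325776, sinh=0.870449; start (x,ẋ)=(-0.008847, -0.756089) → end (x,ẋ)=(-0.484977, -2.937195)

1 0.6530 0.1282 0.1377
2 1.1790 -0.0088 -0.7561
3 1.4500 -0.4850 -2.9372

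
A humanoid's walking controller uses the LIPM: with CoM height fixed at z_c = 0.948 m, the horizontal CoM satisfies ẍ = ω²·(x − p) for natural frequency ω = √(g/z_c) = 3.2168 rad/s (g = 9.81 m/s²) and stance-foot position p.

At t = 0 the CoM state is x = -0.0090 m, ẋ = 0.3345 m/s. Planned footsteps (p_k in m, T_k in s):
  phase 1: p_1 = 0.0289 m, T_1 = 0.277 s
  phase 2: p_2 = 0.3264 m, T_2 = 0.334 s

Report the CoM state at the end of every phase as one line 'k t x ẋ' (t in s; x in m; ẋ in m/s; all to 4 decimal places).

phase 1: p=0.0289, T=0.277, ωT=0.891054, cosh=1.423960, sinh=1.013737; start (x,ẋ)=(-0.009000, 0.334500) → end (x,ẋ)=(0.080346, 0.352723)
phase 2: p=0.3264, T=0.334, ωT=1.074411, cosh=1.634883, sinh=1.293385; start (x,ẋ)=(0.080346, 0.352723) → end (x,ẋ)=(0.065950, -0.447063)

1 0.2770 0.0803 0.3527
2 0.6110 0.0659 -0.4471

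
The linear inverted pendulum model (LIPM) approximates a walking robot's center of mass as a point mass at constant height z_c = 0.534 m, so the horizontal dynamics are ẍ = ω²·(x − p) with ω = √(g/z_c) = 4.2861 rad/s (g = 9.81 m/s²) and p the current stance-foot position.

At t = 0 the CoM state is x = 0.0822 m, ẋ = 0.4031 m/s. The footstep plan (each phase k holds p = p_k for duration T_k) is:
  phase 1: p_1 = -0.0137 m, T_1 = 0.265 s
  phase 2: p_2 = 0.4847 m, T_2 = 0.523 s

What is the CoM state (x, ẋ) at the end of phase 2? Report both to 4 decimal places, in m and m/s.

x = 0.8960, ẋ = 1.9895

phase 1: p=-0.0137, T=0.265, ωT=1.135817, cosh=1.717437, sinh=1.396278; start (x,ẋ)=(0.082200, 0.403100) → end (x,ẋ)=(0.282320, 1.266221)
phase 2: p=0.4847, T=0.523, ωT=2.241630, cosh=4.757471, sinh=4.651186; start (x,ẋ)=(0.282320, 1.266221) → end (x,ẋ)=(0.895957, 1.989465)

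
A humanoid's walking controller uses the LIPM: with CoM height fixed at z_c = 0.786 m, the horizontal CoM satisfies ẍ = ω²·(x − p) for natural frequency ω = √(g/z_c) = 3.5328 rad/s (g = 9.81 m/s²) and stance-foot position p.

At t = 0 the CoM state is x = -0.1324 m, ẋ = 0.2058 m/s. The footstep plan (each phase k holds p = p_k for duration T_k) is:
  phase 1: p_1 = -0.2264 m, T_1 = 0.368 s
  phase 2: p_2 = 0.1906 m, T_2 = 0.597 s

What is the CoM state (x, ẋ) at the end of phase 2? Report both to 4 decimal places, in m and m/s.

phase 1: p=-0.2264, T=0.368, ωT=1.300070, cosh=1.971034, sinh=1.698521; start (x,ẋ)=(-0.132400, 0.205800) → end (x,ẋ)=(0.057823, 0.969689)
phase 2: p=0.1906, T=0.597, ωT=2.109082, cosh=4.181009, sinh=4.059660; start (x,ẋ)=(0.057823, 0.969689) → end (x,ẋ)=(0.749761, 2.149995)

x = 0.7498, ẋ = 2.1500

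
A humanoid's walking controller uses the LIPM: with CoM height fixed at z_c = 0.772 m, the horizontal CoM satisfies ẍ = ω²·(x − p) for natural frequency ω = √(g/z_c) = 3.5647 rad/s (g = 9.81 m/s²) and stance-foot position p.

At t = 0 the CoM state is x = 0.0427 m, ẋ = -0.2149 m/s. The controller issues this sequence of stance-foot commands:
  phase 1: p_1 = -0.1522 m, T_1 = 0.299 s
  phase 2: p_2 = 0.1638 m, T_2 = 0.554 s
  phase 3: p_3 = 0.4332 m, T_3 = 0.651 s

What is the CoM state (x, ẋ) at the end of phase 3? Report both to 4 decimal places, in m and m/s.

x = 1.7917, ẋ = 4.9481

phase 1: p=-0.1522, T=0.299, ωT=1.065845, cosh=1.623864, sinh=1.279428; start (x,ẋ)=(0.042700, -0.214900) → end (x,ẋ)=(0.087160, 0.539927)
phase 2: p=0.1638, T=0.554, ωT=1.974844, cosh=3.672139, sinh=3.533356; start (x,ẋ)=(0.087160, 0.539927) → end (x,ẋ)=(0.417547, 1.017380)
phase 3: p=0.4332, T=0.651, ωT=2.320620, cosh=5.140097, sinh=5.041885; start (x,ẋ)=(0.417547, 1.017380) → end (x,ẋ)=(1.791716, 4.948102)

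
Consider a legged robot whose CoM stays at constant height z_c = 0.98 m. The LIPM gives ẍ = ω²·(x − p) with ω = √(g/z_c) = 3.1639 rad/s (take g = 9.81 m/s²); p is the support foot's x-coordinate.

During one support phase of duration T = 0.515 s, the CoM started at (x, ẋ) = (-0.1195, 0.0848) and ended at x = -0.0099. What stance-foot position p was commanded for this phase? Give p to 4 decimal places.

p = -0.1461

ωT = 3.1639·0.515 = 1.629409; cosh(ωT) = 2.648451, sinh(ωT) = 2.452406
x(T) = p + (x₀−p)·cosh(ωT) + (ẋ₀/ω)·sinh(ωT) ⇒ p·(1 − cosh) = x(T) − x₀·cosh − (ẋ₀/ω)·sinh
numerator   = -0.0099 − (-0.1195)·2.648451 − (0.0848/3.1639)·2.452406 = 0.240860
denominator = 1 − 2.648451 = -1.648451
p = 0.240860 / -1.648451 = -0.1461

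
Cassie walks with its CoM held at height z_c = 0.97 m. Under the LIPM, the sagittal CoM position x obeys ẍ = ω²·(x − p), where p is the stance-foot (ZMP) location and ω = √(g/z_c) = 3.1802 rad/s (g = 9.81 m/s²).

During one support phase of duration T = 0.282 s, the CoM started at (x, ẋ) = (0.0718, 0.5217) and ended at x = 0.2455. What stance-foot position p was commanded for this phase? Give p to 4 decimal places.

ωT = 3.1802·0.282 = 0.896816; cosh(ωT) = 1.429826, sinh(ωT) = 1.021960
x(T) = p + (x₀−p)·cosh(ωT) + (ẋ₀/ω)·sinh(ωT) ⇒ p·(1 − cosh) = x(T) − x₀·cosh − (ẋ₀/ω)·sinh
numerator   = 0.2455 − (0.0718)·1.429826 − (0.5217/3.1802)·1.021960 = -0.024810
denominator = 1 − 1.429826 = -0.429826
p = -0.024810 / -0.429826 = 0.0577

p = 0.0577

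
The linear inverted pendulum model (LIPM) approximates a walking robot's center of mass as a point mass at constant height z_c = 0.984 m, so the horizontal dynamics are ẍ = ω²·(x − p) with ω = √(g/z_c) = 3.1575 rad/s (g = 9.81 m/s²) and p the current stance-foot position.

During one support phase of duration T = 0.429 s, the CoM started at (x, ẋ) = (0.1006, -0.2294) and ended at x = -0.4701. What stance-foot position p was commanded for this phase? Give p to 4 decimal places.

p = 0.5125

ωT = 3.1575·0.429 = 1.354568; cosh(ωT) = 2.066572, sinh(ωT) = 1.808513
x(T) = p + (x₀−p)·cosh(ωT) + (ẋ₀/ω)·sinh(ωT) ⇒ p·(1 − cosh) = x(T) − x₀·cosh − (ẋ₀/ω)·sinh
numerator   = -0.4701 − (0.1006)·2.066572 − (-0.2294/3.1575)·1.808513 = -0.546604
denominator = 1 − 2.066572 = -1.066572
p = -0.546604 / -1.066572 = 0.5125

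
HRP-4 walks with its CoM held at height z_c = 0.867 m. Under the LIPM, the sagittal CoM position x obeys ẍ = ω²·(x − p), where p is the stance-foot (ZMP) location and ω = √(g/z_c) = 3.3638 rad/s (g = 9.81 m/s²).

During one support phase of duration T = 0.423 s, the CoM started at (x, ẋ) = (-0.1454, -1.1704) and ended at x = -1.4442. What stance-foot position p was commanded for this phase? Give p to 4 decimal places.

ωT = 3.3638·0.423 = 1.422887; cosh(ωT) = 2.195050, sinh(ωT) = 1.954033
x(T) = p + (x₀−p)·cosh(ωT) + (ẋ₀/ω)·sinh(ωT) ⇒ p·(1 − cosh) = x(T) − x₀·cosh − (ẋ₀/ω)·sinh
numerator   = -1.4442 − (-0.1454)·2.195050 − (-1.1704/3.3638)·1.954033 = -0.445154
denominator = 1 − 2.195050 = -1.195050
p = -0.445154 / -1.195050 = 0.3725

p = 0.3725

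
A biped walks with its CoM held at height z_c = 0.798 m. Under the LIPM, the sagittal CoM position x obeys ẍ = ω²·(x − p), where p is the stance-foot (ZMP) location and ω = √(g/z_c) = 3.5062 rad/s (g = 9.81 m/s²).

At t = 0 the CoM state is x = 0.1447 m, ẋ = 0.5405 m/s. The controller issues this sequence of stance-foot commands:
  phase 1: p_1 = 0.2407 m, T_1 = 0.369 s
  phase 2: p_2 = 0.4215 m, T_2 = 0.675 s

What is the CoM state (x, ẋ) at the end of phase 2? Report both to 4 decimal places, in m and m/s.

phase 1: p=0.2407, T=0.369, ωT=1.293788, cosh=1.960402, sinh=1.686171; start (x,ẋ)=(0.144700, 0.540500) → end (x,ẋ)=(0.312434, 0.492040)
phase 2: p=0.4215, T=0.675, ωT=2.366685, cosh=5.377890, sinh=5.284099; start (x,ẋ)=(0.312434, 0.492040) → end (x,ẋ)=(0.576495, 0.625459)

x = 0.5765, ẋ = 0.6255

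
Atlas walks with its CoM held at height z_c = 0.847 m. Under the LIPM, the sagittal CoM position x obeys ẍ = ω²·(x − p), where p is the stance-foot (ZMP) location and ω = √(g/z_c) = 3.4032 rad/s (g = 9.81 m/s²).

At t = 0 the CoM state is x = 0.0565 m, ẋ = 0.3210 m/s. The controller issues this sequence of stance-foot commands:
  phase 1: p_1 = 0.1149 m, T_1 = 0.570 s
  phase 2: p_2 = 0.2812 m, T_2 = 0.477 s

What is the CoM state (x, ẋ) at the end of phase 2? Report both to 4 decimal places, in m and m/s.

x = 0.4746, ẋ = 0.7847

phase 1: p=0.1149, T=0.570, ωT=1.939824, cosh=3.550628, sinh=3.406899; start (x,ẋ)=(0.056500, 0.321000) → end (x,ẋ)=(0.228892, 0.462641)
phase 2: p=0.2812, T=0.477, ωT=1.623326, cosh=2.633584, sinh=2.436343; start (x,ẋ)=(0.228892, 0.462641) → end (x,ẋ)=(0.474647, 0.784701)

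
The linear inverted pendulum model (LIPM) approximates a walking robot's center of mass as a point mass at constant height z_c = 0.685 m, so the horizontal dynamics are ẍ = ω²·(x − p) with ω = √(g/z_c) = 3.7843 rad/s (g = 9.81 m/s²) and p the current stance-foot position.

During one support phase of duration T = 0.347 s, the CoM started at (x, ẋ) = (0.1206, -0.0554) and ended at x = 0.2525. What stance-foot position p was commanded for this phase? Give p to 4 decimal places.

p = -0.0376

ωT = 3.7843·0.347 = 1.313152; cosh(ωT) = 1.993423, sinh(ωT) = 1.724452
x(T) = p + (x₀−p)·cosh(ωT) + (ẋ₀/ω)·sinh(ωT) ⇒ p·(1 − cosh) = x(T) − x₀·cosh − (ẋ₀/ω)·sinh
numerator   = 0.2525 − (0.1206)·1.993423 − (-0.0554/3.7843)·1.724452 = 0.037338
denominator = 1 − 1.993423 = -0.993423
p = 0.037338 / -0.993423 = -0.0376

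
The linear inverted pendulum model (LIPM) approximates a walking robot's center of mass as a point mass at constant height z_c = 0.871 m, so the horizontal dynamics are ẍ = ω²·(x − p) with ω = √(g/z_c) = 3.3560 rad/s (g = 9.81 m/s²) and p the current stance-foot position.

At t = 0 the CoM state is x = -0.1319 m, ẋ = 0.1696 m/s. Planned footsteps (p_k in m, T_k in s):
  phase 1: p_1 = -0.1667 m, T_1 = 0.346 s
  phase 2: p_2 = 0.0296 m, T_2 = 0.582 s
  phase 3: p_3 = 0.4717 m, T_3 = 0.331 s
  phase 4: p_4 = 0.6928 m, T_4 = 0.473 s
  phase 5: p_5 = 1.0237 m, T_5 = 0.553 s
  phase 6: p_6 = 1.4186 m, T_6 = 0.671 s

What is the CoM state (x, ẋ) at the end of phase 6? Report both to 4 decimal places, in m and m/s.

x = -0.3104, ẋ = -5.6405

phase 1: p=-0.1667, T=0.346, ωT=1.161176, cosh=1.753402, sinh=1.440285; start (x,ẋ)=(-0.131900, 0.169600) → end (x,ẋ)=(-0.032895, 0.465586)
phase 2: p=0.0296, T=0.582, ωT=1.953192, cosh=3.596490, sinh=3.454669; start (x,ẋ)=(-0.032895, 0.465586) → end (x,ẋ)=(0.284113, 0.949918)
phase 3: p=0.4717, T=0.331, ωT=1.110836, cosh=1.683090, sinh=1.353806; start (x,ẋ)=(0.284113, 0.949918) → end (x,ẋ)=(0.539169, 0.746518)
phase 4: p=0.6928, T=0.473, ωT=1.587388, cosh=2.547708, sinh=2.343249; start (x,ẋ)=(0.539169, 0.746518) → end (x,ẋ)=(0.822633, 0.693768)
phase 5: p=1.0237, T=0.553, ωT=1.855868, cosh=3.276783, sinh=3.120466; start (x,ẋ)=(0.822633, 0.693768) → end (x,ẋ)=(1.009925, 0.167699)
phase 6: p=1.4186, T=0.671, ωT=2.251876, cosh=4.805377, sinh=4.700175; start (x,ẋ)=(1.009925, 0.167699) → end (x,ẋ)=(-0.310369, -5.640493)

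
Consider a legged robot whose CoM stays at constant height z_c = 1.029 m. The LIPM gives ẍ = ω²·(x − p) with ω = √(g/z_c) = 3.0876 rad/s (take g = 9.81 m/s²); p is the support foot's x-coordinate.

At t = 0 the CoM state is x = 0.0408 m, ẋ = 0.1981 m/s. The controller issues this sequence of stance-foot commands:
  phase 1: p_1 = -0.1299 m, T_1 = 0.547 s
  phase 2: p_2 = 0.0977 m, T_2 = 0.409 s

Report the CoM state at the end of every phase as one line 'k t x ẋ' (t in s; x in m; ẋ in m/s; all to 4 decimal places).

phase 1: p=-0.1299, T=0.547, ωT=1.688917, cosh=2.799168, sinh=2.614448; start (x,ẋ)=(0.040800, 0.198100) → end (x,ẋ)=(0.515661, 1.932469)
phase 2: p=0.0977, T=0.409, ωT=1.262828, cosh=1.909130, sinh=1.626277; start (x,ẋ)=(0.515661, 1.932469) → end (x,ẋ)=(1.913496, 5.788036)

1 0.5470 0.5157 1.9325
2 0.9560 1.9135 5.7880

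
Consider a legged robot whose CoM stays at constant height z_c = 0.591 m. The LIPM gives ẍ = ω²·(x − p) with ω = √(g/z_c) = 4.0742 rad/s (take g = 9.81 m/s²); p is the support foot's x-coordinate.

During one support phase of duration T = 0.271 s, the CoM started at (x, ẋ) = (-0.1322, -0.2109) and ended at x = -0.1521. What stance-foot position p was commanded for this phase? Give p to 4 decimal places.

p = -0.2058

ωT = 4.0742·0.271 = 1.104108; cosh(ωT) = 1.674020, sinh(ωT) = 1.342513
x(T) = p + (x₀−p)·cosh(ωT) + (ẋ₀/ω)·sinh(ωT) ⇒ p·(1 − cosh) = x(T) − x₀·cosh − (ẋ₀/ω)·sinh
numerator   = -0.1521 − (-0.1322)·1.674020 − (-0.2109/4.0742)·1.342513 = 0.138700
denominator = 1 − 1.674020 = -0.674020
p = 0.138700 / -0.674020 = -0.2058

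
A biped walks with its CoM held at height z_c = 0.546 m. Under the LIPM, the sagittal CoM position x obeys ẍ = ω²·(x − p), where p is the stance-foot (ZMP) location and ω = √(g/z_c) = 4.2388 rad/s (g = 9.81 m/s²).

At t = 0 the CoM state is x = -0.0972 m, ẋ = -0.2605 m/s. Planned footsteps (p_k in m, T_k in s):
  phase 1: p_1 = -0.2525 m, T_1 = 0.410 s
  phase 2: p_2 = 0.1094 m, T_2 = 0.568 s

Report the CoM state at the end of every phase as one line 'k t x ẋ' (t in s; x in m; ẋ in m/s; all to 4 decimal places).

1 0.4100 0.0333 1.0500
2 0.9780 1.0481 4.1026

phase 1: p=-0.2525, T=0.410, ωT=1.737908, cosh=2.930663, sinh=2.754775; start (x,ẋ)=(-0.097200, -0.260500) → end (x,ẋ)=(0.033334, 1.049991)
phase 2: p=0.1094, T=0.568, ωT=2.407638, cosh=5.598863, sinh=5.508835; start (x,ẋ)=(0.033334, 1.049991) → end (x,ẋ)=(1.048109, 4.102556)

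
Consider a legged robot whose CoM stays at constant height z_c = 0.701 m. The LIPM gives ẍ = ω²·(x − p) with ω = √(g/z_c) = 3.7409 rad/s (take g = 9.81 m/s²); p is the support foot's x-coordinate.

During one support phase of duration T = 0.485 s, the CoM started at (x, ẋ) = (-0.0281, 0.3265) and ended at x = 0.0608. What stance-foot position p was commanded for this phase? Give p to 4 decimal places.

ωT = 3.7409·0.485 = 1.814336; cosh(ωT) = 3.149974, sinh(ωT) = 2.987028
x(T) = p + (x₀−p)·cosh(ωT) + (ẋ₀/ω)·sinh(ωT) ⇒ p·(1 − cosh) = x(T) − x₀·cosh − (ẋ₀/ω)·sinh
numerator   = 0.0608 − (-0.0281)·3.149974 − (0.3265/3.7409)·2.987028 = -0.111389
denominator = 1 − 3.149974 = -2.149974
p = -0.111389 / -2.149974 = 0.0518

p = 0.0518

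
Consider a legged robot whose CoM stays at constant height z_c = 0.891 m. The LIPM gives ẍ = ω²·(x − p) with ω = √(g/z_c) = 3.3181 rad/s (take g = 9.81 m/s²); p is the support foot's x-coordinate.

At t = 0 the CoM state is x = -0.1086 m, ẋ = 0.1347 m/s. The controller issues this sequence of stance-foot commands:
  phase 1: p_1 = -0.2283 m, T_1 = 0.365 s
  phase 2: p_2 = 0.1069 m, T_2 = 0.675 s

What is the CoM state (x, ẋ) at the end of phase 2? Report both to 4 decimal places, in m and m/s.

x = 1.0432, ẋ = 3.2168

phase 1: p=-0.2283, T=0.365, ωT=1.211106, cosh=1.827532, sinh=1.529665; start (x,ẋ)=(-0.108600, 0.134700) → end (x,ẋ)=(0.052553, 0.853716)
phase 2: p=0.1069, T=0.675, ωT=2.239718, cosh=4.748583, sinh=4.642095; start (x,ẋ)=(0.052553, 0.853716) → end (x,ẋ)=(1.043197, 3.216839)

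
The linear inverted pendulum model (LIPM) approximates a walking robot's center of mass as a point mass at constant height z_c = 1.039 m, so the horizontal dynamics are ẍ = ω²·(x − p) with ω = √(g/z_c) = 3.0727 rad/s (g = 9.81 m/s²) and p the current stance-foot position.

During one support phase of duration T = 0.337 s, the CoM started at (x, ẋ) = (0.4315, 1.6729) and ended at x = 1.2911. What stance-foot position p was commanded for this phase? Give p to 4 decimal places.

p = 0.1079

ωT = 3.0727·0.337 = 1.035500; cosh(ωT) = 1.585781, sinh(ωT) = 1.230733
x(T) = p + (x₀−p)·cosh(ωT) + (ẋ₀/ω)·sinh(ωT) ⇒ p·(1 − cosh) = x(T) − x₀·cosh − (ẋ₀/ω)·sinh
numerator   = 1.2911 − (0.4315)·1.585781 − (1.6729/3.0727)·1.230733 = -0.063224
denominator = 1 − 1.585781 = -0.585781
p = -0.063224 / -0.585781 = 0.1079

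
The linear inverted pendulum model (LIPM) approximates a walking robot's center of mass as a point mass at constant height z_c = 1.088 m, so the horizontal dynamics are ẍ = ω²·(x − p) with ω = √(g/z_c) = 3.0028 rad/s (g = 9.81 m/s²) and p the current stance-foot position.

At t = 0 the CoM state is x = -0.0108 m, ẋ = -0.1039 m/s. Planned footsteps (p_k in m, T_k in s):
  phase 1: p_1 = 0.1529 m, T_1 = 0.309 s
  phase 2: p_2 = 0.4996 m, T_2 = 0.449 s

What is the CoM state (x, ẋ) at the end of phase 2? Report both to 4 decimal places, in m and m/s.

x = -1.1852, ẋ = -4.7489

phase 1: p=0.1529, T=0.309, ωT=0.927865, cosh=1.462251, sinh=1.066854; start (x,ẋ)=(-0.010800, -0.103900) → end (x,ẋ)=(-0.123385, -0.676349)
phase 2: p=0.4996, T=0.449, ωT=1.348257, cosh=2.055201, sinh=1.795508; start (x,ẋ)=(-0.123385, -0.676349) → end (x,ẋ)=(-1.185177, -4.748886)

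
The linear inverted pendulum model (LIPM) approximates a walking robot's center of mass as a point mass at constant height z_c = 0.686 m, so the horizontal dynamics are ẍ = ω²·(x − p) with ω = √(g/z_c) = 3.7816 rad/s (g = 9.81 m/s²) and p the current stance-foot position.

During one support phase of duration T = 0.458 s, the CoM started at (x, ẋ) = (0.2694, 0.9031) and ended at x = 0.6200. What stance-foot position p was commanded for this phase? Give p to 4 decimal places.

p = 0.4277

ωT = 3.7816·0.458 = 1.731973; cosh(ωT) = 2.914364, sinh(ωT) = 2.737429
x(T) = p + (x₀−p)·cosh(ωT) + (ẋ₀/ω)·sinh(ωT) ⇒ p·(1 − cosh) = x(T) − x₀·cosh − (ẋ₀/ω)·sinh
numerator   = 0.6200 − (0.2694)·2.914364 − (0.9031/3.7816)·2.737429 = -0.818867
denominator = 1 − 2.914364 = -1.914364
p = -0.818867 / -1.914364 = 0.4277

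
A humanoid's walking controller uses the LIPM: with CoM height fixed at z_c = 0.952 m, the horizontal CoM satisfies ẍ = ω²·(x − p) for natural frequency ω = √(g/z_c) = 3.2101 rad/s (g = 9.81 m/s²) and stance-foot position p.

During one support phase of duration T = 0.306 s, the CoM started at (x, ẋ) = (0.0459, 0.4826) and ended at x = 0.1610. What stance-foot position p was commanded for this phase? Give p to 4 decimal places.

p = 0.1559

ωT = 3.2101·0.306 = 0.982291; cosh(ωT) = 1.522509, sinh(ωT) = 1.148057
x(T) = p + (x₀−p)·cosh(ωT) + (ẋ₀/ω)·sinh(ωT) ⇒ p·(1 − cosh) = x(T) − x₀·cosh − (ẋ₀/ω)·sinh
numerator   = 0.1610 − (0.0459)·1.522509 − (0.4826/3.2101)·1.148057 = -0.081480
denominator = 1 − 1.522509 = -0.522509
p = -0.081480 / -0.522509 = 0.1559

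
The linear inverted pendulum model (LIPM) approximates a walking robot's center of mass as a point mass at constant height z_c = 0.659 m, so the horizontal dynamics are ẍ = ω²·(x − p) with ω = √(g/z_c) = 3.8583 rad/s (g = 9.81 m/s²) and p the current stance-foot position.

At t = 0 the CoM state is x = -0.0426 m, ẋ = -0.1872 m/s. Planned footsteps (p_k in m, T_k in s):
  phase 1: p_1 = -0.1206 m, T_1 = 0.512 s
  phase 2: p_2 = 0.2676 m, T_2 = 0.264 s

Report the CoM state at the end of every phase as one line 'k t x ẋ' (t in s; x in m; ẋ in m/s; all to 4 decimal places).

phase 1: p=-0.1206, T=0.512, ωT=1.975450, cosh=3.674280, sinh=3.535581; start (x,ẋ)=(-0.042600, -0.187200) → end (x,ẋ)=(-0.005548, 0.376199)
phase 2: p=0.2676, T=0.264, ωT=1.018591, cosh=1.565197, sinh=1.204094; start (x,ẋ)=(-0.005548, 0.376199) → end (x,ẋ)=(-0.042527, -0.680155)

1 0.5120 -0.0055 0.3762
2 0.7760 -0.0425 -0.6802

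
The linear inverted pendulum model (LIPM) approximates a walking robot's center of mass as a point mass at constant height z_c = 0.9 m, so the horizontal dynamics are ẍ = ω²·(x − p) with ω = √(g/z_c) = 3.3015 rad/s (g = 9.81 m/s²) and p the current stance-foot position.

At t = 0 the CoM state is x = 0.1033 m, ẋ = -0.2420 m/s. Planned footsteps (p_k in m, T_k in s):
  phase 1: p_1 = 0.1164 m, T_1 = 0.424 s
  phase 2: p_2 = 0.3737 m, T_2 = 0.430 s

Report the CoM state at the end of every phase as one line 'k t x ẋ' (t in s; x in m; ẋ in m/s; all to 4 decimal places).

1 0.4240 -0.0513 -0.6028
2 0.8540 -0.9120 -4.0513

phase 1: p=0.1164, T=0.424, ωT=1.399836, cosh=2.150586, sinh=1.903949; start (x,ẋ)=(0.103300, -0.242000) → end (x,ẋ)=(-0.051332, -0.602787)
phase 2: p=0.3737, T=0.430, ωT=1.419645, cosh=2.188726, sinh=1.946926; start (x,ẋ)=(-0.051332, -0.602787) → end (x,ẋ)=(-0.912048, -4.051347)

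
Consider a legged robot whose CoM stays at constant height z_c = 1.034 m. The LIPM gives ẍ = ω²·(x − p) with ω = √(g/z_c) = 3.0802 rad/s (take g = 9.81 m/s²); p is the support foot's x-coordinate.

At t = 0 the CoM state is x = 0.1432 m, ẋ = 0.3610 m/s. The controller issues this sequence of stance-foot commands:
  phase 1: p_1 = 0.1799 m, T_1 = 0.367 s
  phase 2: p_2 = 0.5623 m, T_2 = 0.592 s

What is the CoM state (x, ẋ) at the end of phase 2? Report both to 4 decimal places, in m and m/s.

phase 1: p=0.1799, T=0.367, ωT=1.130433, cosh=1.709946, sinh=1.387053; start (x,ẋ)=(0.143200, 0.361000) → end (x,ẋ)=(0.279708, 0.460493)
phase 2: p=0.5623, T=0.592, ωT=1.823478, cosh=3.177414, sinh=3.015950; start (x,ẋ)=(0.279708, 0.460493) → end (x,ẋ)=(0.115276, -1.162027)

x = 0.1153, ẋ = -1.1620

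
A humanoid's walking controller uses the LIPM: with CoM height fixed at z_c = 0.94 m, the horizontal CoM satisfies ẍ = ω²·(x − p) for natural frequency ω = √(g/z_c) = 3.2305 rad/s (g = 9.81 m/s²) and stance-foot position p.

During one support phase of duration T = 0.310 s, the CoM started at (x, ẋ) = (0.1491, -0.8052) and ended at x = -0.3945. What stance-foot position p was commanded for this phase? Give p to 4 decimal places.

p = 0.6082

ωT = 3.2305·0.310 = 1.001455; cosh(ωT) = 1.544792, sinh(ωT) = 1.177448
x(T) = p + (x₀−p)·cosh(ωT) + (ẋ₀/ω)·sinh(ωT) ⇒ p·(1 − cosh) = x(T) − x₀·cosh − (ẋ₀/ω)·sinh
numerator   = -0.3945 − (0.1491)·1.544792 − (-0.8052/3.2305)·1.177448 = -0.331350
denominator = 1 − 1.544792 = -0.544792
p = -0.331350 / -0.544792 = 0.6082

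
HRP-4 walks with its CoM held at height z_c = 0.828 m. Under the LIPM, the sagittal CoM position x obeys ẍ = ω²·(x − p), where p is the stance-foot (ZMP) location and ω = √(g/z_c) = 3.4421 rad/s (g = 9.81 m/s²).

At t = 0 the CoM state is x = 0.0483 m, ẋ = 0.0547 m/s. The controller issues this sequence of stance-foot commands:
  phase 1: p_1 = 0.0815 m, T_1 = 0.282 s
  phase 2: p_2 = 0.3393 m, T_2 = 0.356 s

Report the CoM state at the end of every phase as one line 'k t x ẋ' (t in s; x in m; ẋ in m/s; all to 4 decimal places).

phase 1: p=0.0815, T=0.282, ωT=0.970672, cosh=1.509273, sinh=1.130445; start (x,ẋ)=(0.048300, 0.054700) → end (x,ẋ)=(0.049357, -0.046627)
phase 2: p=0.3393, T=0.356, ωT=1.225388, cosh=1.849565, sinh=1.555921; start (x,ẋ)=(0.049357, -0.046627) → end (x,ẋ)=(-0.218046, -1.639072)

1 0.2820 0.0494 -0.0466
2 0.6380 -0.2180 -1.6391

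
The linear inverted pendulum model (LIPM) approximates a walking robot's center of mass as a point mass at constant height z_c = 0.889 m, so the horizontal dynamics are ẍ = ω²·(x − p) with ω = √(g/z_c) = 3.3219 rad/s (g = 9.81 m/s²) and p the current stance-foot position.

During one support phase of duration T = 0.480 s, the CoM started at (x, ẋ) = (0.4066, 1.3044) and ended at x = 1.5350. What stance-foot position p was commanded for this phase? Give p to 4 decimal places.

p = 0.2780

ωT = 3.3219·0.480 = 1.594512; cosh(ωT) = 2.564466, sinh(ωT) = 2.361459
x(T) = p + (x₀−p)·cosh(ωT) + (ẋ₀/ω)·sinh(ωT) ⇒ p·(1 − cosh) = x(T) − x₀·cosh − (ẋ₀/ω)·sinh
numerator   = 1.5350 − (0.4066)·2.564466 − (1.3044/3.3219)·2.361459 = -0.434978
denominator = 1 − 2.564466 = -1.564466
p = -0.434978 / -1.564466 = 0.2780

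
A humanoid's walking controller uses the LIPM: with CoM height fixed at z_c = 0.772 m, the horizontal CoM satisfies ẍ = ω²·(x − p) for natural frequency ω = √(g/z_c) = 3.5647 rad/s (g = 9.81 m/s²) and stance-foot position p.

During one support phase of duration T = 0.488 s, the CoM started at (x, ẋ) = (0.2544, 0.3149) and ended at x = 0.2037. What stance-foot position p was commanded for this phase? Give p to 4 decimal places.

p = 0.4066

ωT = 3.5647·0.488 = 1.739574; cosh(ωT) = 2.935255, sinh(ωT) = 2.759660
x(T) = p + (x₀−p)·cosh(ωT) + (ẋ₀/ω)·sinh(ωT) ⇒ p·(1 − cosh) = x(T) − x₀·cosh − (ẋ₀/ω)·sinh
numerator   = 0.2037 − (0.2544)·2.935255 − (0.3149/3.5647)·2.759660 = -0.786813
denominator = 1 − 2.935255 = -1.935255
p = -0.786813 / -1.935255 = 0.4066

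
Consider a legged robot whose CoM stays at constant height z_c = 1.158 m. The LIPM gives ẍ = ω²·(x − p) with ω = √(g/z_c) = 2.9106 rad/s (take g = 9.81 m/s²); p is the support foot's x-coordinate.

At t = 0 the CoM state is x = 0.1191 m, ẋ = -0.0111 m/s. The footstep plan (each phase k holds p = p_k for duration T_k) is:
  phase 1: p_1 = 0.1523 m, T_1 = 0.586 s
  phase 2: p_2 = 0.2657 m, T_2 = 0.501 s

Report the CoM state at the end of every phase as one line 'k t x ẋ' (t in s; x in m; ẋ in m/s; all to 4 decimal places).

phase 1: p=0.1523, T=0.586, ωT=1.705612, cosh=2.843206, sinh=2.661545; start (x,ẋ)=(0.119100, -0.011100) → end (x,ẋ)=(0.047755, -0.288750)
phase 2: p=0.2657, T=0.501, ωT=1.458211, cosh=2.265457, sinh=2.032805; start (x,ẋ)=(0.047755, -0.288750) → end (x,ẋ)=(-0.429711, -1.943659)

1 0.5860 0.0478 -0.2887
2 1.0870 -0.4297 -1.9437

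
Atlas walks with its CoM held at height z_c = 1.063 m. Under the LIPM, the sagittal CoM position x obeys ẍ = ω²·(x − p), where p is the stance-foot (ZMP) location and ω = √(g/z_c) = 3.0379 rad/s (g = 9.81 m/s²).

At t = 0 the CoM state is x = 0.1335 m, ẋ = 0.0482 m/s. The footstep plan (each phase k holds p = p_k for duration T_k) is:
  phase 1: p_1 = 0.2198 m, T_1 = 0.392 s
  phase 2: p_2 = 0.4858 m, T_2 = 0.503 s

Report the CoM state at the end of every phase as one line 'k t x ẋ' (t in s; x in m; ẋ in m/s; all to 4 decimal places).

1 0.3920 0.0884 -0.3048
2 0.8950 -0.6935 -3.3867

phase 1: p=0.2198, T=0.392, ωT=1.190857, cosh=1.796930, sinh=1.492969; start (x,ẋ)=(0.133500, 0.048200) → end (x,ẋ)=(0.088413, -0.304801)
phase 2: p=0.4858, T=0.503, ωT=1.528064, cosh=2.413099, sinh=2.196144; start (x,ẋ)=(0.088413, -0.304801) → end (x,ẋ)=(-0.693480, -3.386750)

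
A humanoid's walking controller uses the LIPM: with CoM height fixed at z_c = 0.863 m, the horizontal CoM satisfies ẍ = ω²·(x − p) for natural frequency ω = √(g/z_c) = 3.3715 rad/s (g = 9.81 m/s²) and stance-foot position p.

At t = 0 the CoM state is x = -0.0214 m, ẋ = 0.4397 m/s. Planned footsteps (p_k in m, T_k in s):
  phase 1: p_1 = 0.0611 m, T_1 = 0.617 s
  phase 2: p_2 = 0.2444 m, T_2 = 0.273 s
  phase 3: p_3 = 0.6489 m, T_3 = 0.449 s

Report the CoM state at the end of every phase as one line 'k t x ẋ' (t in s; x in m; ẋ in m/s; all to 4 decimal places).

1 0.6170 0.2396 0.6915
2 0.8900 0.4540 0.9887
3 1.3390 0.8188 0.9348

phase 1: p=0.0611, T=0.617, ωT=2.080215, cosh=4.065549, sinh=3.940645; start (x,ẋ)=(-0.021400, 0.439700) → end (x,ẋ)=(0.239618, 0.691536)
phase 2: p=0.2444, T=0.273, ωT=0.920420, cosh=1.454348, sinh=1.055996; start (x,ẋ)=(0.239618, 0.691536) → end (x,ẋ)=(0.454043, 0.988710)
phase 3: p=0.6489, T=0.449, ωT=1.513804, cosh=2.382026, sinh=2.161955; start (x,ẋ)=(0.454043, 0.988710) → end (x,ẋ)=(0.818751, 0.934817)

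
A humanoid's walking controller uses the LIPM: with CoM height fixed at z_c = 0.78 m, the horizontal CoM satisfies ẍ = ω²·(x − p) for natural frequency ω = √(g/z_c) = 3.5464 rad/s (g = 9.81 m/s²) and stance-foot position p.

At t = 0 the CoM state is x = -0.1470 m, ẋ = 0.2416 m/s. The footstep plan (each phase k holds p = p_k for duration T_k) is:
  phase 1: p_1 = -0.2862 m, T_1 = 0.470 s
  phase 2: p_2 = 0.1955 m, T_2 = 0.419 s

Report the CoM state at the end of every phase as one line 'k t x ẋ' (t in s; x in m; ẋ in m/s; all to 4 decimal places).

phase 1: p=-0.2862, T=0.470, ωT=1.666808, cosh=2.742044, sinh=2.553195; start (x,ẋ)=(-0.147000, 0.241600) → end (x,ẋ)=(0.269430, 1.922885)
phase 2: p=0.1955, T=0.419, ωT=1.485942, cosh=2.322707, sinh=2.096418; start (x,ẋ)=(0.269430, 1.922885) → end (x,ẋ)=(1.503911, 5.015948)

1 0.4700 0.2694 1.9229
2 0.8890 1.5039 5.0159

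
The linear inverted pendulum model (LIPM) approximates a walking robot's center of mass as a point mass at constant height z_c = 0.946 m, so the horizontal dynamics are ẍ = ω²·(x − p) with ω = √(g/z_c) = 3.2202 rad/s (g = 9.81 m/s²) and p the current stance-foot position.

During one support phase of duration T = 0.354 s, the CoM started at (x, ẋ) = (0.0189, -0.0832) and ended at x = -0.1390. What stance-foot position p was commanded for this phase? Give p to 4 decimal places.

p = 0.1871

ωT = 3.2202·0.354 = 1.139951; cosh(ωT) = 1.723225, sinh(ωT) = 1.403390
x(T) = p + (x₀−p)·cosh(ωT) + (ẋ₀/ω)·sinh(ωT) ⇒ p·(1 − cosh) = x(T) − x₀·cosh − (ẋ₀/ω)·sinh
numerator   = -0.1390 − (0.0189)·1.723225 − (-0.0832/3.2202)·1.403390 = -0.135310
denominator = 1 − 1.723225 = -0.723225
p = -0.135310 / -0.723225 = 0.1871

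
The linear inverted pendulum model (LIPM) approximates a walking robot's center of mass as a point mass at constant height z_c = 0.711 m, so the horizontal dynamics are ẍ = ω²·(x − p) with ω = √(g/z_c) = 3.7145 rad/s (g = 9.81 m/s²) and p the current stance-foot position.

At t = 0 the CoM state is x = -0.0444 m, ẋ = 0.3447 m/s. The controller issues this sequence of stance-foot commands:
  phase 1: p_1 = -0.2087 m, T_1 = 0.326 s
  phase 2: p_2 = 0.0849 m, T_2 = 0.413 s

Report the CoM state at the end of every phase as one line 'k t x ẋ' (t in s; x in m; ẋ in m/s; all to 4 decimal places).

phase 1: p=-0.2087, T=0.326, ωT=1.210927, cosh=1.827258, sinh=1.529337; start (x,ẋ)=(-0.044400, 0.344700) → end (x,ẋ)=(0.233439, 1.563198)
phase 2: p=0.0849, T=0.413, ωT=1.534088, cosh=2.426375, sinh=2.210722; start (x,ẋ)=(0.233439, 1.563198) → end (x,ẋ)=(1.375664, 5.012664)

1 0.3260 0.2334 1.5632
2 0.7390 1.3757 5.0127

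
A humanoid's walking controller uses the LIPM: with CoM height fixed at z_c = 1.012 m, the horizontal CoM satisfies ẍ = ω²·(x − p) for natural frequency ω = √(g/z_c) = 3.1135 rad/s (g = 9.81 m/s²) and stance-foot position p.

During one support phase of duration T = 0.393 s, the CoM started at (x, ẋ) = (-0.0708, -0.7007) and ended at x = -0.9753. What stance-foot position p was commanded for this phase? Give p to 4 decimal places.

ωT = 3.1135·0.393 = 1.223606; cosh(ωT) = 1.846795, sinh(ωT) = 1.552627
x(T) = p + (x₀−p)·cosh(ωT) + (ẋ₀/ω)·sinh(ωT) ⇒ p·(1 − cosh) = x(T) − x₀·cosh − (ẋ₀/ω)·sinh
numerator   = -0.9753 − (-0.0708)·1.846795 − (-0.7007/3.1135)·1.552627 = -0.495125
denominator = 1 − 1.846795 = -0.846795
p = -0.495125 / -0.846795 = 0.5847

p = 0.5847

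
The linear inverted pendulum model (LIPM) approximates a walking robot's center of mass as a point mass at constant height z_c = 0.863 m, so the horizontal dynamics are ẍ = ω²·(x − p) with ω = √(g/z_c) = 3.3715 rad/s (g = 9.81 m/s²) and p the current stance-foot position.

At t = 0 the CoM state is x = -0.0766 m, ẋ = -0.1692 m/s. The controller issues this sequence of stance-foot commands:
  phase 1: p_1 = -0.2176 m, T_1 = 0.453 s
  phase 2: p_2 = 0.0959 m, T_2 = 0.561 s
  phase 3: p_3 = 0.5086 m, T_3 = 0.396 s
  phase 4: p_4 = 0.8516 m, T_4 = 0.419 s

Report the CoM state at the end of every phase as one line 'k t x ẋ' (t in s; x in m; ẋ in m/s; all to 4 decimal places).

phase 1: p=-0.2176, T=0.453, ωT=1.527290, cosh=2.411400, sinh=2.194276; start (x,ẋ)=(-0.076600, -0.169200) → end (x,ẋ)=(0.012287, 0.635110)
phase 2: p=0.0959, T=0.561, ωT=1.891412, cosh=3.389789, sinh=3.238930; start (x,ẋ)=(0.012287, 0.635110) → end (x,ẋ)=(0.422605, 1.239826)
phase 3: p=0.5086, T=0.396, ωT=1.335114, cosh=2.031779, sinh=1.768650; start (x,ẋ)=(0.422605, 1.239826) → end (x,ẋ)=(0.984277, 2.006267)
phase 4: p=0.8516, T=0.419, ωT=1.412659, cosh=2.175177, sinh=1.931682; start (x,ẋ)=(0.984277, 2.006267) → end (x,ẋ)=(2.289675, 5.228065)

1 0.4530 0.0123 0.6351
2 1.0140 0.4226 1.2398
3 1.4100 0.9843 2.0063
4 1.8290 2.2897 5.2281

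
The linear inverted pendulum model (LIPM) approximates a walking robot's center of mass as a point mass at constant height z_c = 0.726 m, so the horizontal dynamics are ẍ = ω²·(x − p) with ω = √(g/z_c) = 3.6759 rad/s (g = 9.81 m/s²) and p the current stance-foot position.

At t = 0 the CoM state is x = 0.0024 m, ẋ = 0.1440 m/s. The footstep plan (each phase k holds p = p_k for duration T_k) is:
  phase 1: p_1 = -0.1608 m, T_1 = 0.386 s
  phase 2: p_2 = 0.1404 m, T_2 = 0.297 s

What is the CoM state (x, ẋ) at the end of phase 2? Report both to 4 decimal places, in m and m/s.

phase 1: p=-0.1608, T=0.386, ωT=1.418897, cosh=2.187271, sinh=1.945290; start (x,ẋ)=(0.002400, 0.144000) → end (x,ẋ)=(0.272368, 1.481960)
phase 2: p=0.1404, T=0.297, ωT=1.091742, cosh=1.657546, sinh=1.321915; start (x,ẋ)=(0.272368, 1.481960) → end (x,ẋ)=(0.892080, 3.097677)

x = 0.8921, ẋ = 3.0977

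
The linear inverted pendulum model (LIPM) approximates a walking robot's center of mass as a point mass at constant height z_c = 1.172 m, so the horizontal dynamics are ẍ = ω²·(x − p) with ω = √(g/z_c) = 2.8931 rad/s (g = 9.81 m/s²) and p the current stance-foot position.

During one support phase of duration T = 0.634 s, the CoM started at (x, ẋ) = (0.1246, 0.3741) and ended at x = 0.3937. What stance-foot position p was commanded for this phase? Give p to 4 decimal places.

p = 0.1813

ωT = 2.8931·0.634 = 1.834225; cosh(ωT) = 3.210010, sinh(ωT) = 3.050273
x(T) = p + (x₀−p)·cosh(ωT) + (ẋ₀/ω)·sinh(ωT) ⇒ p·(1 − cosh) = x(T) − x₀·cosh − (ẋ₀/ω)·sinh
numerator   = 0.3937 − (0.1246)·3.210010 − (0.3741/2.8931)·3.050273 = -0.400691
denominator = 1 − 3.210010 = -2.210010
p = -0.400691 / -2.210010 = 0.1813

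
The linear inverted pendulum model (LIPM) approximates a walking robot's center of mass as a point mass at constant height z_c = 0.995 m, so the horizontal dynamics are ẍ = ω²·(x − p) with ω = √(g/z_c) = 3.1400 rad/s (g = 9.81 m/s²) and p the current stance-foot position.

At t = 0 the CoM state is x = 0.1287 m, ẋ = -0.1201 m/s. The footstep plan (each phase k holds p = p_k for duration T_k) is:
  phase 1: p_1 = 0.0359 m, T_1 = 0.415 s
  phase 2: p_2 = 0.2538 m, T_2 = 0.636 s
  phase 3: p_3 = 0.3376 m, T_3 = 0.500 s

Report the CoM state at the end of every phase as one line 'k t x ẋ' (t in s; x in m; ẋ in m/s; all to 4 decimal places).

phase 1: p=0.0359, T=0.415, ωT=1.303100, cosh=1.976189, sinh=1.704500; start (x,ẋ)=(0.128700, -0.120100) → end (x,ẋ)=(0.154096, 0.259338)
phase 2: p=0.2538, T=0.636, ωT=1.997040, cosh=3.751477, sinh=3.615740; start (x,ẋ)=(0.154096, 0.259338) → end (x,ẋ)=(0.178392, -0.159084)
phase 3: p=0.3376, T=0.500, ωT=1.570000, cosh=2.507347, sinh=2.299302; start (x,ẋ)=(0.178392, -0.159084) → end (x,ẋ)=(-0.178081, -1.548331)

1 0.4150 0.1541 0.2593
2 1.0510 0.1784 -0.1591
3 1.5510 -0.1781 -1.5483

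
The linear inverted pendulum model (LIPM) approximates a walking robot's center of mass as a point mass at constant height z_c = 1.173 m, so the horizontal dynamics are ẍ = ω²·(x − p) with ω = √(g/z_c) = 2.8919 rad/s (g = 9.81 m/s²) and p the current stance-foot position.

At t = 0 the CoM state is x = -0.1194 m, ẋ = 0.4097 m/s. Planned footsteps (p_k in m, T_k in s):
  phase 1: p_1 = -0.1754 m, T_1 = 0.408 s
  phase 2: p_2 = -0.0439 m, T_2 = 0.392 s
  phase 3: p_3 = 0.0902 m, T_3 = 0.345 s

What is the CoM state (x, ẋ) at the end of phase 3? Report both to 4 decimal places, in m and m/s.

phase 1: p=-0.1754, T=0.408, ωT=1.179895, cosh=1.780672, sinh=1.473361; start (x,ẋ)=(-0.119400, 0.409700) → end (x,ẋ)=(0.133051, 0.968147)
phase 2: p=-0.0439, T=0.392, ωT=1.133625, cosh=1.714381, sinh=1.392517; start (x,ẋ)=(0.133051, 0.968147) → end (x,ẋ)=(0.725647, 2.372358)
phase 3: p=0.0902, T=0.345, ωT=0.997706, cosh=1.540388, sinh=1.171664; start (x,ẋ)=(0.725647, 2.372358) → end (x,ẋ)=(2.030204, 5.807458)

x = 2.0302, ẋ = 5.8075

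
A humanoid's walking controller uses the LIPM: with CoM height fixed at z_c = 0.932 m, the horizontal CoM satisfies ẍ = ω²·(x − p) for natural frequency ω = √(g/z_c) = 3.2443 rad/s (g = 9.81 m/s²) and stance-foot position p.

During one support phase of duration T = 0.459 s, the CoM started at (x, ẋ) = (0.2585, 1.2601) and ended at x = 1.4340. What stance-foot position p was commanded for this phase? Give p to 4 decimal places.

ωT = 3.2443·0.459 = 1.489134; cosh(ωT) = 2.329411, sinh(ωT) = 2.103843
x(T) = p + (x₀−p)·cosh(ωT) + (ẋ₀/ω)·sinh(ωT) ⇒ p·(1 − cosh) = x(T) − x₀·cosh − (ẋ₀/ω)·sinh
numerator   = 1.4340 − (0.2585)·2.329411 − (1.2601/3.2443)·2.103843 = 0.014706
denominator = 1 − 2.329411 = -1.329411
p = 0.014706 / -1.329411 = -0.0111

p = -0.0111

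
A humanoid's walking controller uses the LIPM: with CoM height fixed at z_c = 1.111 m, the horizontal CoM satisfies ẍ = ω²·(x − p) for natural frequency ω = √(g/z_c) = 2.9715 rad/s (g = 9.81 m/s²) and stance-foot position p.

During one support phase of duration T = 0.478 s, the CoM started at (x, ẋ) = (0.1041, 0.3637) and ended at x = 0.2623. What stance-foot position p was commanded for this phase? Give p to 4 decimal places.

ωT = 2.9715·0.478 = 1.420377; cosh(ωT) = 2.190152, sinh(ωT) = 1.948529
x(T) = p + (x₀−p)·cosh(ωT) + (ẋ₀/ω)·sinh(ωT) ⇒ p·(1 − cosh) = x(T) − x₀·cosh − (ẋ₀/ω)·sinh
numerator   = 0.2623 − (0.1041)·2.190152 − (0.3637/2.9715)·1.948529 = -0.204187
denominator = 1 − 2.190152 = -1.190152
p = -0.204187 / -1.190152 = 0.1716

p = 0.1716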